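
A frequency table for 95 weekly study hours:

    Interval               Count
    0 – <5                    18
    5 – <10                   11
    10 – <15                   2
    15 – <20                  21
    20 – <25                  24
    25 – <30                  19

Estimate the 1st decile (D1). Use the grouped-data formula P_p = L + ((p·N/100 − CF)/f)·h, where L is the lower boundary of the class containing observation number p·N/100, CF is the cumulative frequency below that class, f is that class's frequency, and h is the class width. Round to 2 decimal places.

2.64

N = 95; target position k = 10/100 · 95 = 9.5.
Cumulative frequencies: 18, 29, 31, 52, 76, 95.
Observation 9.5 falls in the class 0 – <5.
L = 0, CF = 0, f = 18, h = 5.
P10 = 0 + ((9.5 − 0)/18)·5 = 0 + 2.63889 = 2.63889.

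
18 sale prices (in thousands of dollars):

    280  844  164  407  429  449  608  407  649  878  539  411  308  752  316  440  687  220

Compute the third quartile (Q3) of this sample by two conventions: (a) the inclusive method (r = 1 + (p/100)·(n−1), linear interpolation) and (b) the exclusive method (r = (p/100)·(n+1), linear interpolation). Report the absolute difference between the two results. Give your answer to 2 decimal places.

19.75

Sorted: 164, 220, 280, 308, 316, 407, 407, 411, 429, 440, 449, 539, 608, 649, 687, 752, 844, 878.
n = 18.
(a) r = 13.75; between ranks 13 (608) and 14 (649): 638.75.
(b) r = 14.25; between ranks 14 (649) and 15 (687): 658.5.
|638.75 − 658.5| = 19.75.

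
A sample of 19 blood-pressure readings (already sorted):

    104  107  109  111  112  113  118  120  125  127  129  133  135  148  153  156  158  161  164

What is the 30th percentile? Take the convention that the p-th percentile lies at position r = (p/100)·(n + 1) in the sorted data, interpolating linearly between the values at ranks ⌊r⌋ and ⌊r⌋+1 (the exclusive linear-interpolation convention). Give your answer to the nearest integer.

113

n = 19.
r = (30/100)·(19 + 1) = 6.
r is an integer, so P30 is the value at rank 6: 113.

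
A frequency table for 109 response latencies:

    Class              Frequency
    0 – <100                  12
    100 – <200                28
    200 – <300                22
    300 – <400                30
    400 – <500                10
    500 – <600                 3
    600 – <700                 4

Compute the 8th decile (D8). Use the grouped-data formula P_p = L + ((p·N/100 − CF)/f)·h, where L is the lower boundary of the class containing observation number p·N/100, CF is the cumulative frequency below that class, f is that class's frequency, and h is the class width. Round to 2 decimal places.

N = 109; target position k = 80/100 · 109 = 87.2.
Cumulative frequencies: 12, 40, 62, 92, 102, 105, 109.
Observation 87.2 falls in the class 300 – <400.
L = 300, CF = 62, f = 30, h = 100.
P80 = 300 + ((87.2 − 62)/30)·100 = 300 + 84 = 384.

384.00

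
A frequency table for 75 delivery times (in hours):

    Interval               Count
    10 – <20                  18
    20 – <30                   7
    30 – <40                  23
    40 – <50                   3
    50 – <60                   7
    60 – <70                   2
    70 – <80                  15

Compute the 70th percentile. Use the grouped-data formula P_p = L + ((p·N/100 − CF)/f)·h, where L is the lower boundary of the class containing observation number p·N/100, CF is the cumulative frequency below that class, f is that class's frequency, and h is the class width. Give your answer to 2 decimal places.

N = 75; target position k = 70/100 · 75 = 52.5.
Cumulative frequencies: 18, 25, 48, 51, 58, 60, 75.
Observation 52.5 falls in the class 50 – <60.
L = 50, CF = 51, f = 7, h = 10.
P70 = 50 + ((52.5 − 51)/7)·10 = 50 + 2.14286 = 52.1429.

52.14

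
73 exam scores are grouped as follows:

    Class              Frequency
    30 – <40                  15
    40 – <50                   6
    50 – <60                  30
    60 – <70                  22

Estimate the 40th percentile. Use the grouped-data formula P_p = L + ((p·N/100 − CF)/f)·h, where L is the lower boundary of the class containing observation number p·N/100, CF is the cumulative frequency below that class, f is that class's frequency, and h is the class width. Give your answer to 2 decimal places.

N = 73; target position k = 40/100 · 73 = 29.2.
Cumulative frequencies: 15, 21, 51, 73.
Observation 29.2 falls in the class 50 – <60.
L = 50, CF = 21, f = 30, h = 10.
P40 = 50 + ((29.2 − 21)/30)·10 = 50 + 2.73333 = 52.7333.

52.73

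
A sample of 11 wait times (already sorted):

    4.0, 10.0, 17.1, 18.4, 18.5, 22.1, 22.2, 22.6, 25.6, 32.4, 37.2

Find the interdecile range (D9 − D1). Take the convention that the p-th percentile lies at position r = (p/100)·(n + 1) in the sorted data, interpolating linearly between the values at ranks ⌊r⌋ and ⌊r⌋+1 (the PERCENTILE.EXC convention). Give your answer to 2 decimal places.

n = 11.
P10: r = 1.2; ranks 1–2 are 4.0, 10.0; interpolating gives 5.2.
P90: r = 10.8; ranks 10–11 are 32.4, 37.2; interpolating gives 36.24.
Difference: 36.24 − 5.2 = 31.04.

31.04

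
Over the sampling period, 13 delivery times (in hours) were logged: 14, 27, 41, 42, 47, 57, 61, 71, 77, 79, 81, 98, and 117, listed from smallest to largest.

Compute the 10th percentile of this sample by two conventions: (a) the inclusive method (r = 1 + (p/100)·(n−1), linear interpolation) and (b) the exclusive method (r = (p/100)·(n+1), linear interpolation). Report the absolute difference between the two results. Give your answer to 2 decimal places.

10.60

n = 13.
(a) r = 2.2; between ranks 2 (27) and 3 (41): 29.8.
(b) r = 1.4; between ranks 1 (14) and 2 (27): 19.2.
|29.8 − 19.2| = 10.6.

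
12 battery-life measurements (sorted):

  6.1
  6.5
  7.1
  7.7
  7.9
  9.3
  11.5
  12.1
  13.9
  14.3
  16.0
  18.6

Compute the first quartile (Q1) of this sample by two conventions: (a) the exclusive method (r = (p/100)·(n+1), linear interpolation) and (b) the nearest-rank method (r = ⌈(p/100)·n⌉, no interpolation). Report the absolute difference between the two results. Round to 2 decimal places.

n = 12.
(a) r = 3.25; between ranks 3 (7.1) and 4 (7.7): 7.25.
(b) the nearest-rank method: rank 3 → 7.1.
|7.25 − 7.1| = 0.15.

0.15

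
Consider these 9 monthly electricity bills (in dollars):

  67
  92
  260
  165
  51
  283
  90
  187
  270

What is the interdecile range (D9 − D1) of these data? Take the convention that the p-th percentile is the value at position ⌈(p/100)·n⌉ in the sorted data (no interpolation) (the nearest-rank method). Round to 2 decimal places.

Sorted: 51, 67, 90, 92, 165, 187, 260, 270, 283.
n = 9.
P10: rank ⌈10/100·9⌉ = 1 → 51.
P90: rank ⌈90/100·9⌉ = 9 → 283.
Difference: 283 − 51 = 232.

232.00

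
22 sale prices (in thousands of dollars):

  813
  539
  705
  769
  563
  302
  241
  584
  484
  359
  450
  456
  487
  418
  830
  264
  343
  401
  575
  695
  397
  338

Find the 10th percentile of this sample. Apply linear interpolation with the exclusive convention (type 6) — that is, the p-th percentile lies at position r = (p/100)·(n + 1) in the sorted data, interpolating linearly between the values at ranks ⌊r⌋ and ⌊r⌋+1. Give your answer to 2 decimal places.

Sorted: 241, 264, 302, 338, 343, 359, 397, 401, 418, 450, 456, 484, 487, 539, 563, 575, 584, 695, 705, 769, 813, 830.
n = 22.
r = (10/100)·(22 + 1) = 2.3.
Rank 2 is 264 and rank 3 is 302.
Interpolate: 264 + 0.3·(302 − 264) = 264 + 0.3·38 = 275.4.

275.40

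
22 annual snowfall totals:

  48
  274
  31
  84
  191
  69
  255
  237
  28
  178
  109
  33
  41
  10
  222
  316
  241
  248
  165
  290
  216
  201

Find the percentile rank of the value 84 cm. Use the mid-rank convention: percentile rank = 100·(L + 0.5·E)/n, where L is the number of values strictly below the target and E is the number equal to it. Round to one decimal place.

34.1

Sorted: 10, 28, 31, 33, 41, 48, 69, 84, 109, 165, 178, 191, 201, 216, 222, 237, 241, 248, 255, 274, 290, 316.
Count below 84: L = 7; count equal: E = 1; n = 22.
Percentile rank = 100·(7 + 0.5·1)/22 = 100·7.5/22 = 34.09.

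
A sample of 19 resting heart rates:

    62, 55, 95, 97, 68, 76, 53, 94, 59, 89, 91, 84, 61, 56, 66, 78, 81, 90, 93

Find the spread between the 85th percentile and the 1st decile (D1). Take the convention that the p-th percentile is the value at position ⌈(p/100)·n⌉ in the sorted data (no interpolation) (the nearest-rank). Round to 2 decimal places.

Sorted: 53, 55, 56, 59, 61, 62, 66, 68, 76, 78, 81, 84, 89, 90, 91, 93, 94, 95, 97.
n = 19.
P10: rank ⌈10/100·19⌉ = 2 → 55.
P85: rank ⌈85/100·19⌉ = 17 → 94.
Difference: 94 − 55 = 39.

39.00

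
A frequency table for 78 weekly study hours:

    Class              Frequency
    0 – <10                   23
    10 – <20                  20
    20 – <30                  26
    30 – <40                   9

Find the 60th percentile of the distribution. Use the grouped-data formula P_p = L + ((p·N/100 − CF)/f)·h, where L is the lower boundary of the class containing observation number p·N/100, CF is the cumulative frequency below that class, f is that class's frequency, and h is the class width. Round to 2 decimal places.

N = 78; target position k = 60/100 · 78 = 46.8.
Cumulative frequencies: 23, 43, 69, 78.
Observation 46.8 falls in the class 20 – <30.
L = 20, CF = 43, f = 26, h = 10.
P60 = 20 + ((46.8 − 43)/26)·10 = 20 + 1.46154 = 21.4615.

21.46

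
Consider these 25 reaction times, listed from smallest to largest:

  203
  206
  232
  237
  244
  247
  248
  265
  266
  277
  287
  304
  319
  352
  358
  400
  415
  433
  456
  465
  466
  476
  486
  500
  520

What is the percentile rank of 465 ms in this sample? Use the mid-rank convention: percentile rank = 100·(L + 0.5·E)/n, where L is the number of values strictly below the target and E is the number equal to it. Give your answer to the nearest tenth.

Count below 465: L = 19; count equal: E = 1; n = 25.
Percentile rank = 100·(19 + 0.5·1)/25 = 100·19.5/25 = 78.

78.0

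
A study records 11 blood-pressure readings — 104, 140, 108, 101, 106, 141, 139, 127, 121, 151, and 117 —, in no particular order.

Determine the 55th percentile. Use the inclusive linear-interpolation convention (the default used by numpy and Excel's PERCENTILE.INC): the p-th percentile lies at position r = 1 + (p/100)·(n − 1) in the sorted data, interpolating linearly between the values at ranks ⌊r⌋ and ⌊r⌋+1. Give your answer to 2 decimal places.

124.00

Sorted: 101, 104, 106, 108, 117, 121, 127, 139, 140, 141, 151.
n = 11.
r = 1 + (55/100)·(11 − 1) = 1 + 5.5 = 6.5.
Rank 6 is 121 and rank 7 is 127.
Interpolate: 121 + 0.5·(127 − 121) = 121 + 0.5·6 = 124.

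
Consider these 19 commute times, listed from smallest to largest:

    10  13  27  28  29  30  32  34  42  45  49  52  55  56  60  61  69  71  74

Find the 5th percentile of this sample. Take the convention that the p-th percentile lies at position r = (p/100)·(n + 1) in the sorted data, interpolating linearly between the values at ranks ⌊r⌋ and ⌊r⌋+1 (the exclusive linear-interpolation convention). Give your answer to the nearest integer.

10

n = 19.
r = (5/100)·(19 + 1) = 1.
r is an integer, so P5 is the value at rank 1: 10.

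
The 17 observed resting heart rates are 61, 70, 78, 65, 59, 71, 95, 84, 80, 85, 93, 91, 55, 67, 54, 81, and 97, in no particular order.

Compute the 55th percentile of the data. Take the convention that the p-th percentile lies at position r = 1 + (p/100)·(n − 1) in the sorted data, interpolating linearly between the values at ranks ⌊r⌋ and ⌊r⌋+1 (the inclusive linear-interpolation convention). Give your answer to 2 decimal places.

Sorted: 54, 55, 59, 61, 65, 67, 70, 71, 78, 80, 81, 84, 85, 91, 93, 95, 97.
n = 17.
r = 1 + (55/100)·(17 − 1) = 1 + 8.8 = 9.8.
Rank 9 is 78 and rank 10 is 80.
Interpolate: 78 + 0.8·(80 − 78) = 78 + 0.8·2 = 79.6.

79.60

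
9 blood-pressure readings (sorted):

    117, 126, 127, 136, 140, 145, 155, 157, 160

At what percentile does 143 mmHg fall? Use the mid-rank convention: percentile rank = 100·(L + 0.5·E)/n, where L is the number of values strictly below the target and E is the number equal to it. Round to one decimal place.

Count below 143: L = 5; count equal: E = 0; n = 9.
Percentile rank = 100·(5 + 0.5·0)/9 = 100·5/9 = 55.56.

55.6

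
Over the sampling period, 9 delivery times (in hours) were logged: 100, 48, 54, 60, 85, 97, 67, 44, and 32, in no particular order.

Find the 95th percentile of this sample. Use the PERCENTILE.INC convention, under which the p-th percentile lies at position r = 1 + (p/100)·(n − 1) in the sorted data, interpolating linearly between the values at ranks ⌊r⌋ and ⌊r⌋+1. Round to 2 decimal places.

Sorted: 32, 44, 48, 54, 60, 67, 85, 97, 100.
n = 9.
r = 1 + (95/100)·(9 − 1) = 1 + 7.6 = 8.6.
Rank 8 is 97 and rank 9 is 100.
Interpolate: 97 + 0.6·(100 − 97) = 97 + 0.6·3 = 98.8.

98.80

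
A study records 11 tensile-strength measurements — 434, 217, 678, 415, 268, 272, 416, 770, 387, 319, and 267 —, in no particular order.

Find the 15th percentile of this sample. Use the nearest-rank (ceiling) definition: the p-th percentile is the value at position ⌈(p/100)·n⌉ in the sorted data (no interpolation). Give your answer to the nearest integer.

267

Sorted: 217, 267, 268, 272, 319, 387, 415, 416, 434, 678, 770.
n = 11.
Position = ⌈15/100 · 11⌉ = ⌈1.65⌉ = 2.
The value at rank 2 is 267.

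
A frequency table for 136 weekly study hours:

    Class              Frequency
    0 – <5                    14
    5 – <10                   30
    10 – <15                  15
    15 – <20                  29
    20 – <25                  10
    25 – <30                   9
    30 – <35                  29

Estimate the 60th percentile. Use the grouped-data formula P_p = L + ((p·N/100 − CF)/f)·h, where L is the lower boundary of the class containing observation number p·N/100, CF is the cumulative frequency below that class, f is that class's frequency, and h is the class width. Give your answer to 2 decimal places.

N = 136; target position k = 60/100 · 136 = 81.6.
Cumulative frequencies: 14, 44, 59, 88, 98, 107, 136.
Observation 81.6 falls in the class 15 – <20.
L = 15, CF = 59, f = 29, h = 5.
P60 = 15 + ((81.6 − 59)/29)·5 = 15 + 3.89655 = 18.8966.

18.90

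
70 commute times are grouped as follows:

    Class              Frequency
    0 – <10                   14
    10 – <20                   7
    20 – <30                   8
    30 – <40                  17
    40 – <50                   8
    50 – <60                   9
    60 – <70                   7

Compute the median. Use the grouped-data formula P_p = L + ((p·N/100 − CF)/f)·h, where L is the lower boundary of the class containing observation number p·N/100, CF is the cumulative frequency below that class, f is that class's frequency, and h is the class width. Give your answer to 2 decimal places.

33.53

N = 70; target position k = 50/100 · 70 = 35.
Cumulative frequencies: 14, 21, 29, 46, 54, 63, 70.
Observation 35 falls in the class 30 – <40.
L = 30, CF = 29, f = 17, h = 10.
P50 = 30 + ((35 − 29)/17)·10 = 30 + 3.52941 = 33.5294.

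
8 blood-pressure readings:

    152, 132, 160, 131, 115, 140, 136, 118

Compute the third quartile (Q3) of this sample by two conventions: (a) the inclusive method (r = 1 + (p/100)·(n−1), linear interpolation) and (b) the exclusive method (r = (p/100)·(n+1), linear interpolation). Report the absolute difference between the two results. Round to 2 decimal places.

6.00

Sorted: 115, 118, 131, 132, 136, 140, 152, 160.
n = 8.
(a) r = 6.25; between ranks 6 (140) and 7 (152): 143.
(b) r = 6.75; between ranks 6 (140) and 7 (152): 149.
|143 − 149| = 6.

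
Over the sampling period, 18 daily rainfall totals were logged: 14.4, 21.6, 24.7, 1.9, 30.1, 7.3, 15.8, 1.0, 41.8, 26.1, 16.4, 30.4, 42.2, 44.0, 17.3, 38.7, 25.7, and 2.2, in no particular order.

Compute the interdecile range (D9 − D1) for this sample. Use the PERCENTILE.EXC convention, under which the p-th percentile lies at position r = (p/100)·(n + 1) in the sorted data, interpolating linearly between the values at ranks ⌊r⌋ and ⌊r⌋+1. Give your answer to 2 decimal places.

40.57

Sorted: 1.0, 1.9, 2.2, 7.3, 14.4, 15.8, 16.4, 17.3, 21.6, 24.7, 25.7, 26.1, 30.1, 30.4, 38.7, 41.8, 42.2, 44.0.
n = 18.
P10: r = 1.9; ranks 1–2 are 1.0, 1.9; interpolating gives 1.81.
P90: r = 17.1; ranks 17–18 are 42.2, 44.0; interpolating gives 42.38.
Difference: 42.38 − 1.81 = 40.57.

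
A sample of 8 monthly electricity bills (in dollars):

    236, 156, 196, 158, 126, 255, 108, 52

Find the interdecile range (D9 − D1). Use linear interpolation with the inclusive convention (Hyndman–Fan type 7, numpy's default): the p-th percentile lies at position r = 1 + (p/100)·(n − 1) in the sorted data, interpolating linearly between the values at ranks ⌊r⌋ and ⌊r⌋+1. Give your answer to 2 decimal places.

Sorted: 52, 108, 126, 156, 158, 196, 236, 255.
n = 8.
P10: r = 1.7; ranks 1–2 are 52, 108; interpolating gives 91.2.
P90: r = 7.3; ranks 7–8 are 236, 255; interpolating gives 241.7.
Difference: 241.7 − 91.2 = 150.5.

150.50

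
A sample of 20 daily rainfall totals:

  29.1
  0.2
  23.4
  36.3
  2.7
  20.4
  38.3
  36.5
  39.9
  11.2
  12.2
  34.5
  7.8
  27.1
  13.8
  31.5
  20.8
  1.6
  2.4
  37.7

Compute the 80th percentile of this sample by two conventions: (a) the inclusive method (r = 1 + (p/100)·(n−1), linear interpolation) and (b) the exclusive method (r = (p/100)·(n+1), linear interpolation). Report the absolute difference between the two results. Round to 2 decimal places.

Sorted: 0.2, 1.6, 2.4, 2.7, 7.8, 11.2, 12.2, 13.8, 20.4, 20.8, 23.4, 27.1, 29.1, 31.5, 34.5, 36.3, 36.5, 37.7, 38.3, 39.9.
n = 20.
(a) r = 16.2; between ranks 16 (36.3) and 17 (36.5): 36.34.
(b) r = 16.8; between ranks 16 (36.3) and 17 (36.5): 36.46.
|36.34 − 36.46| = 0.12.

0.12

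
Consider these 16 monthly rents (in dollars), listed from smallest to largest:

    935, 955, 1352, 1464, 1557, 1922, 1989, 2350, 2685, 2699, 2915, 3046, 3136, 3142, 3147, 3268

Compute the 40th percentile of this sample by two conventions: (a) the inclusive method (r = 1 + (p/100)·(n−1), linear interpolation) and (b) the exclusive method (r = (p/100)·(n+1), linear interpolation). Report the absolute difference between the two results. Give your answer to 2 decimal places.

13.40

n = 16.
(a) r = 7 → value at rank 7 = 1989.
(b) r = 6.8; between ranks 6 (1922) and 7 (1989): 1975.6.
|1989 − 1975.6| = 13.4.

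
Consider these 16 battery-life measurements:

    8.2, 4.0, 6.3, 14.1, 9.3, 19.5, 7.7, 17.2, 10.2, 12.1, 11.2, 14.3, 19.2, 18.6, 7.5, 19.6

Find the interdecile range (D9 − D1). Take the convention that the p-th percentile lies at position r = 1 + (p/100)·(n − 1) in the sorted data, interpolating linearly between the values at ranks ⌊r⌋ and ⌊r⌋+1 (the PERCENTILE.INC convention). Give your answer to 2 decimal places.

Sorted: 4.0, 6.3, 7.5, 7.7, 8.2, 9.3, 10.2, 11.2, 12.1, 14.1, 14.3, 17.2, 18.6, 19.2, 19.5, 19.6.
n = 16.
P10: r = 2.5; ranks 2–3 are 6.3, 7.5; interpolating gives 6.9.
P90: r = 14.5; ranks 14–15 are 19.2, 19.5; interpolating gives 19.35.
Difference: 19.35 − 6.9 = 12.45.

12.45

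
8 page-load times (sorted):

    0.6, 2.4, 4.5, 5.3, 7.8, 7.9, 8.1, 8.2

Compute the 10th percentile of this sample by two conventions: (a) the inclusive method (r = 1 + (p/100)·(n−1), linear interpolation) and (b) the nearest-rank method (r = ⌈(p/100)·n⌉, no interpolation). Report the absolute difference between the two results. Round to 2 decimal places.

n = 8.
(a) r = 1.7; between ranks 1 (0.6) and 2 (2.4): 1.86.
(b) the nearest-rank method: rank 1 → 0.6.
|1.86 − 0.6| = 1.26.

1.26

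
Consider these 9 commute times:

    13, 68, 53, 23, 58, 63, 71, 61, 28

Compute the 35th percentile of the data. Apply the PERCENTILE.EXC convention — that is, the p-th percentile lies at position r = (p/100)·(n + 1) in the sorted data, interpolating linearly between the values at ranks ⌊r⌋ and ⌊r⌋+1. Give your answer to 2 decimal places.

40.50

Sorted: 13, 23, 28, 53, 58, 61, 63, 68, 71.
n = 9.
r = (35/100)·(9 + 1) = 3.5.
Rank 3 is 28 and rank 4 is 53.
Interpolate: 28 + 0.5·(53 − 28) = 28 + 0.5·25 = 40.5.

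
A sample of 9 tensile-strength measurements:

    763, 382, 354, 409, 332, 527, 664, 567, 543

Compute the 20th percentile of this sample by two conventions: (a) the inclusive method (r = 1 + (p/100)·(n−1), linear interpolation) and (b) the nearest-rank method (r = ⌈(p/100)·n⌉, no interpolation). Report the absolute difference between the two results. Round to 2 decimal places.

16.80

Sorted: 332, 354, 382, 409, 527, 543, 567, 664, 763.
n = 9.
(a) r = 2.6; between ranks 2 (354) and 3 (382): 370.8.
(b) the nearest-rank method: rank 2 → 354.
|370.8 − 354| = 16.8.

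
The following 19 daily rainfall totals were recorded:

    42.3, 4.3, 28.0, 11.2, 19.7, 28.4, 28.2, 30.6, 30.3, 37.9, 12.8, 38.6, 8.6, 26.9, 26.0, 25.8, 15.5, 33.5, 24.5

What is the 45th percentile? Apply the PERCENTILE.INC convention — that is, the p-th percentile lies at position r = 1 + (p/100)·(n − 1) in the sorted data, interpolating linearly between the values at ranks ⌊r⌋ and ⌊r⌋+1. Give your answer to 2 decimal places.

Sorted: 4.3, 8.6, 11.2, 12.8, 15.5, 19.7, 24.5, 25.8, 26.0, 26.9, 28.0, 28.2, 28.4, 30.3, 30.6, 33.5, 37.9, 38.6, 42.3.
n = 19.
r = 1 + (45/100)·(19 − 1) = 1 + 8.1 = 9.1.
Rank 9 is 26.0 and rank 10 is 26.9.
Interpolate: 26.0 + 0.1·(26.9 − 26.0) = 26.0 + 0.1·0.9 = 26.09.

26.09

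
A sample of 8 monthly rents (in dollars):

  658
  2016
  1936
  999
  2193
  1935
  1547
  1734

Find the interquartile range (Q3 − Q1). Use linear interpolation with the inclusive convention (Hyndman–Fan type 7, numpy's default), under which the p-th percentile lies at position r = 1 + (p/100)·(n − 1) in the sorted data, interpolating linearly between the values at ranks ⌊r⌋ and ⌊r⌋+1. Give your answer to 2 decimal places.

546.00

Sorted: 658, 999, 1547, 1734, 1935, 1936, 2016, 2193.
n = 8.
P25: r = 2.75; ranks 2–3 are 999, 1547; interpolating gives 1410.
P75: r = 6.25; ranks 6–7 are 1936, 2016; interpolating gives 1956.
Difference: 1956 − 1410 = 546.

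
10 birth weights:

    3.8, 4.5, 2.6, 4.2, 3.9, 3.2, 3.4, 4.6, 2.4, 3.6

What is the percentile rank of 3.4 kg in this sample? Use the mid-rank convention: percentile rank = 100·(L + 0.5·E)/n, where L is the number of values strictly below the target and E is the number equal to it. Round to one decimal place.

Sorted: 2.4, 2.6, 3.2, 3.4, 3.6, 3.8, 3.9, 4.2, 4.5, 4.6.
Count below 3.4: L = 3; count equal: E = 1; n = 10.
Percentile rank = 100·(3 + 0.5·1)/10 = 100·3.5/10 = 35.

35.0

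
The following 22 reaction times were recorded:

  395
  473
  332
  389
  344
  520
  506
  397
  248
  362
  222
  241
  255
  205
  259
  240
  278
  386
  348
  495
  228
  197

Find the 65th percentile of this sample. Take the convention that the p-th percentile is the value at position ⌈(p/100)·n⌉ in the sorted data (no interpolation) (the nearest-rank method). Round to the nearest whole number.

Sorted: 197, 205, 222, 228, 240, 241, 248, 255, 259, 278, 332, 344, 348, 362, 386, 389, 395, 397, 473, 495, 506, 520.
n = 22.
Position = ⌈65/100 · 22⌉ = ⌈14.3⌉ = 15.
The value at rank 15 is 386.

386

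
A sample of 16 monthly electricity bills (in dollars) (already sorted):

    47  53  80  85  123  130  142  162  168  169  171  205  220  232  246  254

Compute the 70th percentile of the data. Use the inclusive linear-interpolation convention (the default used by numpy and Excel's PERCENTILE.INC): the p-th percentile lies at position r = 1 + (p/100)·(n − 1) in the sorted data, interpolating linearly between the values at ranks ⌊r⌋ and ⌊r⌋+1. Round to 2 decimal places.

188.00

n = 16.
r = 1 + (70/100)·(16 − 1) = 1 + 10.5 = 11.5.
Rank 11 is 171 and rank 12 is 205.
Interpolate: 171 + 0.5·(205 − 171) = 171 + 0.5·34 = 188.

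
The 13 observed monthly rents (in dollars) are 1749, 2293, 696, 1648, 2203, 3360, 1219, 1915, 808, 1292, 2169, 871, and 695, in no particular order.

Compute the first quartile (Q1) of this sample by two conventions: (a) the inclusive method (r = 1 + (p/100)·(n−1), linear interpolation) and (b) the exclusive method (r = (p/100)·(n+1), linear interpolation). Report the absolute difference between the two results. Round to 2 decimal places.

Sorted: 695, 696, 808, 871, 1219, 1292, 1648, 1749, 1915, 2169, 2203, 2293, 3360.
n = 13.
(a) r = 4 → value at rank 4 = 871.
(b) r = 3.5; between ranks 3 (808) and 4 (871): 839.5.
|871 − 839.5| = 31.5.

31.50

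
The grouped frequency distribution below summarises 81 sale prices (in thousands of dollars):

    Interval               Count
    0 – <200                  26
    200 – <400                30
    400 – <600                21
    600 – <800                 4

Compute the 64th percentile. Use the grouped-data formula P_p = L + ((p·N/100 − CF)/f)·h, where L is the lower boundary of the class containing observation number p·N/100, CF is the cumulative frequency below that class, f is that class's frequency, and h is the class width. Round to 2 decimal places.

N = 81; target position k = 64/100 · 81 = 51.84.
Cumulative frequencies: 26, 56, 77, 81.
Observation 51.84 falls in the class 200 – <400.
L = 200, CF = 26, f = 30, h = 200.
P64 = 200 + ((51.84 − 26)/30)·200 = 200 + 172.267 = 372.267.

372.27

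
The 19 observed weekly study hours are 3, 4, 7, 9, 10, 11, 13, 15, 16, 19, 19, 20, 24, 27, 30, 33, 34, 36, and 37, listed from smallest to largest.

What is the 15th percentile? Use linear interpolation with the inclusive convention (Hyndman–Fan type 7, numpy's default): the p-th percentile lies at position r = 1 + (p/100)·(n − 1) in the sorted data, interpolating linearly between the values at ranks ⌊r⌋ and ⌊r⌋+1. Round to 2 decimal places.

8.40

n = 19.
r = 1 + (15/100)·(19 − 1) = 1 + 2.7 = 3.7.
Rank 3 is 7 and rank 4 is 9.
Interpolate: 7 + 0.7·(9 − 7) = 7 + 0.7·2 = 8.4.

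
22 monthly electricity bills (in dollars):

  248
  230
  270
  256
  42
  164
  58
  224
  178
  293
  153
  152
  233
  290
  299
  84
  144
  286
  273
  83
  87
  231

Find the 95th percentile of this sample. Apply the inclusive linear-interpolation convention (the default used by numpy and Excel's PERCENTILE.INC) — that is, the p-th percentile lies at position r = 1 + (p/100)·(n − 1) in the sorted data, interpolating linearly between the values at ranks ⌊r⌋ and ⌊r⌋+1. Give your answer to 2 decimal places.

292.85

Sorted: 42, 58, 83, 84, 87, 144, 152, 153, 164, 178, 224, 230, 231, 233, 248, 256, 270, 273, 286, 290, 293, 299.
n = 22.
r = 1 + (95/100)·(22 − 1) = 1 + 19.95 = 20.95.
Rank 20 is 290 and rank 21 is 293.
Interpolate: 290 + 0.95·(293 − 290) = 290 + 0.95·3 = 292.85.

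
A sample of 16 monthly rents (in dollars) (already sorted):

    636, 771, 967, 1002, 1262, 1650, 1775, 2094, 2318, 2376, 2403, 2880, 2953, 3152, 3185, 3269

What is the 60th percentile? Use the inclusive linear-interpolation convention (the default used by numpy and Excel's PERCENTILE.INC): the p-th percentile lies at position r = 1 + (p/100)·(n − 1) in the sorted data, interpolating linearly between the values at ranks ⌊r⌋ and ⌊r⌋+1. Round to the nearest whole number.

2376

n = 16.
r = 1 + (60/100)·(16 − 1) = 1 + 9 = 10.
r is an integer, so P60 is the value at rank 10: 2376.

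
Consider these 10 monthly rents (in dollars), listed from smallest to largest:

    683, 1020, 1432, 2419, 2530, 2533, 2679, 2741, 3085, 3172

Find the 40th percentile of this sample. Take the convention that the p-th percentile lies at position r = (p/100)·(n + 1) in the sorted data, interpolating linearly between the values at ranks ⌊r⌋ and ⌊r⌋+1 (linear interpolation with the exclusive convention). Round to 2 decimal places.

2463.40

n = 10.
r = (40/100)·(10 + 1) = 4.4.
Rank 4 is 2419 and rank 5 is 2530.
Interpolate: 2419 + 0.4·(2530 − 2419) = 2419 + 0.4·111 = 2463.4.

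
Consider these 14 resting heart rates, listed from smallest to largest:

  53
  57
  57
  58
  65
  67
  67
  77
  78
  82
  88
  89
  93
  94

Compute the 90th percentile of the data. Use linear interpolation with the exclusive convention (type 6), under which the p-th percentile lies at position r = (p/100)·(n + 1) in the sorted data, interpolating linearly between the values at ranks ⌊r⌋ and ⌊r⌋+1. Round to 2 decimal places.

93.50

n = 14.
r = (90/100)·(14 + 1) = 13.5.
Rank 13 is 93 and rank 14 is 94.
Interpolate: 93 + 0.5·(94 − 93) = 93 + 0.5·1 = 93.5.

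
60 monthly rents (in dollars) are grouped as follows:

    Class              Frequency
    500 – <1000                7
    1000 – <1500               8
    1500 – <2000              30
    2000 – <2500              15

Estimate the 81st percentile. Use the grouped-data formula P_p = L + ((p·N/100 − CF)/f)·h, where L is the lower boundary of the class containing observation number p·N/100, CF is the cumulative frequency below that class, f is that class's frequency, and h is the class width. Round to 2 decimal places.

N = 60; target position k = 81/100 · 60 = 48.6.
Cumulative frequencies: 7, 15, 45, 60.
Observation 48.6 falls in the class 2000 – <2500.
L = 2000, CF = 45, f = 15, h = 500.
P81 = 2000 + ((48.6 − 45)/15)·500 = 2000 + 120 = 2120.

2120.00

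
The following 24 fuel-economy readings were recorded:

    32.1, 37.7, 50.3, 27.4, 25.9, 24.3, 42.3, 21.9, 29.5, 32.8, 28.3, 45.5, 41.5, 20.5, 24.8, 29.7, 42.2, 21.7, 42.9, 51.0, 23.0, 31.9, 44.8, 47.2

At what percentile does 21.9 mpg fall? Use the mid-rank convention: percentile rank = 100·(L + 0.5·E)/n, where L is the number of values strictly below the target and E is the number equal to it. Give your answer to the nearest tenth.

Sorted: 20.5, 21.7, 21.9, 23.0, 24.3, 24.8, 25.9, 27.4, 28.3, 29.5, 29.7, 31.9, 32.1, 32.8, 37.7, 41.5, 42.2, 42.3, 42.9, 44.8, 45.5, 47.2, 50.3, 51.0.
Count below 21.9: L = 2; count equal: E = 1; n = 24.
Percentile rank = 100·(2 + 0.5·1)/24 = 100·2.5/24 = 10.42.

10.4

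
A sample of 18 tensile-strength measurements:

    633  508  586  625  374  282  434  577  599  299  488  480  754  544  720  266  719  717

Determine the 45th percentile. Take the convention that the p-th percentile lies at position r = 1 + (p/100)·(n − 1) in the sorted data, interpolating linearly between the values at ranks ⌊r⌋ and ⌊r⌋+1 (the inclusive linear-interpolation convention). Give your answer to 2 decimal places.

531.40

Sorted: 266, 282, 299, 374, 434, 480, 488, 508, 544, 577, 586, 599, 625, 633, 717, 719, 720, 754.
n = 18.
r = 1 + (45/100)·(18 − 1) = 1 + 7.65 = 8.65.
Rank 8 is 508 and rank 9 is 544.
Interpolate: 508 + 0.65·(544 − 508) = 508 + 0.65·36 = 531.4.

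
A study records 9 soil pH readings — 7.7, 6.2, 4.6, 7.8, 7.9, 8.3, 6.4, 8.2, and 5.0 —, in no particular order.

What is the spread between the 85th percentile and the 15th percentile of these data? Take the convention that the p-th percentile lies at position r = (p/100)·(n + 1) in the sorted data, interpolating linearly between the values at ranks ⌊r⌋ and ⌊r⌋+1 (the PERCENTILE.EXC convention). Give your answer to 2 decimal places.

Sorted: 4.6, 5.0, 6.2, 6.4, 7.7, 7.8, 7.9, 8.2, 8.3.
n = 9.
P15: r = 1.5; ranks 1–2 are 4.6, 5.0; interpolating gives 4.8.
P85: r = 8.5; ranks 8–9 are 8.2, 8.3; interpolating gives 8.25.
Difference: 8.25 − 4.8 = 3.45.

3.45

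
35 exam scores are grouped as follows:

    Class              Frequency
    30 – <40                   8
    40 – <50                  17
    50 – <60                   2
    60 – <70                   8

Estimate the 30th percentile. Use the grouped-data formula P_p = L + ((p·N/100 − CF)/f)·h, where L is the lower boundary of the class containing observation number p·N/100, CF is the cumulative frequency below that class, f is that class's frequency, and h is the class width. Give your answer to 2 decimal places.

N = 35; target position k = 30/100 · 35 = 10.5.
Cumulative frequencies: 8, 25, 27, 35.
Observation 10.5 falls in the class 40 – <50.
L = 40, CF = 8, f = 17, h = 10.
P30 = 40 + ((10.5 − 8)/17)·10 = 40 + 1.47059 = 41.4706.

41.47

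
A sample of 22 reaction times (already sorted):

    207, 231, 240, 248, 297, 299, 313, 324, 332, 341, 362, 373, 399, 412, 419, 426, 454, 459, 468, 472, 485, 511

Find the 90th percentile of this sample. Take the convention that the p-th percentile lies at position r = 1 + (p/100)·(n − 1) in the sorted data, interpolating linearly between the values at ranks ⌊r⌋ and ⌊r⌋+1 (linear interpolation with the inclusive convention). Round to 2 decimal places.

471.60

n = 22.
r = 1 + (90/100)·(22 − 1) = 1 + 18.9 = 19.9.
Rank 19 is 468 and rank 20 is 472.
Interpolate: 468 + 0.9·(472 − 468) = 468 + 0.9·4 = 471.6.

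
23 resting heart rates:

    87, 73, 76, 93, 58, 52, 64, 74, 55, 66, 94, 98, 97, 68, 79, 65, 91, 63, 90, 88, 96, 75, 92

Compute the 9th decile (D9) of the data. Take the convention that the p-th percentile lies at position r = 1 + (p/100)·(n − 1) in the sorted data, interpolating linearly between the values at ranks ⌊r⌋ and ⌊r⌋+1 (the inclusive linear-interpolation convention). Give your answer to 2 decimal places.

Sorted: 52, 55, 58, 63, 64, 65, 66, 68, 73, 74, 75, 76, 79, 87, 88, 90, 91, 92, 93, 94, 96, 97, 98.
n = 23.
r = 1 + (90/100)·(23 − 1) = 1 + 19.8 = 20.8.
Rank 20 is 94 and rank 21 is 96.
Interpolate: 94 + 0.8·(96 − 94) = 94 + 0.8·2 = 95.6.

95.60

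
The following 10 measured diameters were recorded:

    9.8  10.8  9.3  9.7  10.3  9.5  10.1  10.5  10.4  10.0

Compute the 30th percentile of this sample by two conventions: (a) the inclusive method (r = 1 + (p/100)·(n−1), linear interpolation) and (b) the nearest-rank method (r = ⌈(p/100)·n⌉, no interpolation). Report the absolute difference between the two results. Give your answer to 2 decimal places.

0.07

Sorted: 9.3, 9.5, 9.7, 9.8, 10.0, 10.1, 10.3, 10.4, 10.5, 10.8.
n = 10.
(a) r = 3.7; between ranks 3 (9.7) and 4 (9.8): 9.77.
(b) the nearest-rank method: rank 3 → 9.7.
|9.77 − 9.7| = 0.07.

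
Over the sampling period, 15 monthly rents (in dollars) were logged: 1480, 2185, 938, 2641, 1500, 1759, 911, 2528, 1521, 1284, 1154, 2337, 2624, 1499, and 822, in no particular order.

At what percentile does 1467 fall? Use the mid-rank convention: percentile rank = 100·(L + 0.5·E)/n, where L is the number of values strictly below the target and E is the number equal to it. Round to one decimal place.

33.3

Sorted: 822, 911, 938, 1154, 1284, 1480, 1499, 1500, 1521, 1759, 2185, 2337, 2528, 2624, 2641.
Count below 1467: L = 5; count equal: E = 0; n = 15.
Percentile rank = 100·(5 + 0.5·0)/15 = 100·5/15 = 33.33.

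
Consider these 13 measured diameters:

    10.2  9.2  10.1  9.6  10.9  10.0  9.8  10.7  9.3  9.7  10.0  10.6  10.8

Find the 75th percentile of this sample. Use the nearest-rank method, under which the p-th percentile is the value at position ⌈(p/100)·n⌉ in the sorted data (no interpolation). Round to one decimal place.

10.6

Sorted: 9.2, 9.3, 9.6, 9.7, 9.8, 10.0, 10.0, 10.1, 10.2, 10.6, 10.7, 10.8, 10.9.
n = 13.
Position = ⌈75/100 · 13⌉ = ⌈9.75⌉ = 10.
The value at rank 10 is 10.6.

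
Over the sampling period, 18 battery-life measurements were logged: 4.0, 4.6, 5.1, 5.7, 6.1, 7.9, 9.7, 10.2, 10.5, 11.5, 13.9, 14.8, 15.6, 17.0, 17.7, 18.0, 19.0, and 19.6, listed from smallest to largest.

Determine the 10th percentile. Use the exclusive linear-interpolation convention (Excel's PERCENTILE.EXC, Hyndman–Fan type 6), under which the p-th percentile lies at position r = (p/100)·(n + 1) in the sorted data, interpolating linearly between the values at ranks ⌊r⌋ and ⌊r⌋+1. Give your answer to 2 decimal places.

n = 18.
r = (10/100)·(18 + 1) = 1.9.
Rank 1 is 4.0 and rank 2 is 4.6.
Interpolate: 4.0 + 0.9·(4.6 − 4.0) = 4.0 + 0.9·0.6 = 4.54.

4.54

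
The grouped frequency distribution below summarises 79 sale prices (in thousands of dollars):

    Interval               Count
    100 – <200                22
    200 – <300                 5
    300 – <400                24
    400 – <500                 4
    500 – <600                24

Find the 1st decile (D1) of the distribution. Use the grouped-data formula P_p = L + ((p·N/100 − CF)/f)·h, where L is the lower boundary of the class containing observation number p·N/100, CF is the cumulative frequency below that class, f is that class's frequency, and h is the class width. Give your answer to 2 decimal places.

135.91

N = 79; target position k = 10/100 · 79 = 7.9.
Cumulative frequencies: 22, 27, 51, 55, 79.
Observation 7.9 falls in the class 100 – <200.
L = 100, CF = 0, f = 22, h = 100.
P10 = 100 + ((7.9 − 0)/22)·100 = 100 + 35.9091 = 135.909.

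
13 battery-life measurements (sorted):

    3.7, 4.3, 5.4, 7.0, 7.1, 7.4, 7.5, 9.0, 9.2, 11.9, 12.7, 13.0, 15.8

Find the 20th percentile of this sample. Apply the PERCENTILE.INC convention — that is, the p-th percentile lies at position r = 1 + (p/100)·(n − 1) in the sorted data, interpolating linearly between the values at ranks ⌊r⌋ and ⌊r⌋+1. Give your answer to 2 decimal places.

n = 13.
r = 1 + (20/100)·(13 − 1) = 1 + 2.4 = 3.4.
Rank 3 is 5.4 and rank 4 is 7.0.
Interpolate: 5.4 + 0.4·(7.0 − 5.4) = 5.4 + 0.4·1.6 = 6.04.

6.04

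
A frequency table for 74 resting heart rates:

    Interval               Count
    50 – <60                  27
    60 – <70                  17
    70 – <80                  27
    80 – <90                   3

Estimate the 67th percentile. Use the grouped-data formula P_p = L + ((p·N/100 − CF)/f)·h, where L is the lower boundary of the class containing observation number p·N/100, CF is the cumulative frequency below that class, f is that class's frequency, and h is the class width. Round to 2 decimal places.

N = 74; target position k = 67/100 · 74 = 49.58.
Cumulative frequencies: 27, 44, 71, 74.
Observation 49.58 falls in the class 70 – <80.
L = 70, CF = 44, f = 27, h = 10.
P67 = 70 + ((49.58 − 44)/27)·10 = 70 + 2.06667 = 72.0667.

72.07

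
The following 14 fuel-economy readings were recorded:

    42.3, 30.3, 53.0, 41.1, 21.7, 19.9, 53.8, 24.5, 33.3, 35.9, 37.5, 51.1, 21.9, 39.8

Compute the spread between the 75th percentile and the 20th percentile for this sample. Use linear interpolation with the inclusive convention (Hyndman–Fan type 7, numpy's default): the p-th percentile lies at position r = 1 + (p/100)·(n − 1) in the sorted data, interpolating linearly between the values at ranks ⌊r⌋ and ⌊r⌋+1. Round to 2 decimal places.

18.54

Sorted: 19.9, 21.7, 21.9, 24.5, 30.3, 33.3, 35.9, 37.5, 39.8, 41.1, 42.3, 51.1, 53.0, 53.8.
n = 14.
P20: r = 3.6; ranks 3–4 are 21.9, 24.5; interpolating gives 23.46.
P75: r = 10.75; ranks 10–11 are 41.1, 42.3; interpolating gives 42.
Difference: 42 − 23.46 = 18.54.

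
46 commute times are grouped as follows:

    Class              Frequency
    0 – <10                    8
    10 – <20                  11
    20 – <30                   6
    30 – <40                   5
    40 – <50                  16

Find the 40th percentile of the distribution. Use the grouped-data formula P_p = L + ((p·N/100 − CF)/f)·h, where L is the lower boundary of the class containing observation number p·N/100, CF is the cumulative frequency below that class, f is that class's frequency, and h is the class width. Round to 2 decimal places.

N = 46; target position k = 40/100 · 46 = 18.4.
Cumulative frequencies: 8, 19, 25, 30, 46.
Observation 18.4 falls in the class 10 – <20.
L = 10, CF = 8, f = 11, h = 10.
P40 = 10 + ((18.4 − 8)/11)·10 = 10 + 9.45455 = 19.4545.

19.45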